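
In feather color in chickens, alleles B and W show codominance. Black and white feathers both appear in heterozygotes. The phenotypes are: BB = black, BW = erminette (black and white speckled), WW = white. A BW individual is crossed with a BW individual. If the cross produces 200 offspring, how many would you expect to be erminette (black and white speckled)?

Punnett square for BW × BW:
Offspring genotypes: 1 BB, 2 BW, 1 WW
Phenotype counts: 1 black, 2 erminette (black and white speckled), 1 white
erminette (black and white speckled): 2 out of 4 → fraction 1/2
Expected count = 1/2 × 200 = 100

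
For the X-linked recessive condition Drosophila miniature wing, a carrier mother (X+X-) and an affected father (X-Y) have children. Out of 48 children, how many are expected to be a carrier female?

Cross: X+X- × X-Y
Offspring: 1 X+X-, 1 X+Y, 1 X-X-, 1 X-Y
Probability of a carrier female: 1/4
Expected count = 1/4 × 48 = 12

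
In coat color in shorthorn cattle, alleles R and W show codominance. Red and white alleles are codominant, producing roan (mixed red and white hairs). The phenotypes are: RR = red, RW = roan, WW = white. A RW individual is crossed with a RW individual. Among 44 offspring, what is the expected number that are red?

Punnett square for RW × RW:
Offspring genotypes: 1 RR, 2 RW, 1 WW
Phenotype counts: 1 red, 2 roan, 1 white
red: 1 out of 4 → fraction 1/4
Expected count = 1/4 × 44 = 11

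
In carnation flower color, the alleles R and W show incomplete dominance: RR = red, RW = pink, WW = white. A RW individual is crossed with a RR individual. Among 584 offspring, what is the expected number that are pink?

Punnett square for RW × RR:
Offspring genotypes: 2 RR, 2 RW
Phenotype counts: 2 red, 2 pink
pink: 2 out of 4 → fraction 1/2
Expected count = 1/2 × 584 = 292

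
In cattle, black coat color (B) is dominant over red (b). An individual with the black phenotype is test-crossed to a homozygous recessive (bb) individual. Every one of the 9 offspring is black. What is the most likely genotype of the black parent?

Test cross: ? × bb
All offspring are black.
If the unknown parent were heterozygous (Bb), about half of 9 offspring would be red; none are. The unknown parent is most likely homozygous dominant (BB).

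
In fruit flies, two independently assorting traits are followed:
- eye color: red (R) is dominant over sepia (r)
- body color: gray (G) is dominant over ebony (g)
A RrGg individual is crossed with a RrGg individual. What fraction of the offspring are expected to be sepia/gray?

Dihybrid cross RrGg × RrGg — consider each gene separately:
eye color: Rr × Rr → 1 RR, 2 Rr, 1 rr → 3 R_ : 1 rr (out of 4)
body color: Gg × Gg → 1 GG, 2 Gg, 1 gg → 3 G_ : 1 gg (out of 4)
Combine (counts out of 4 × 4 = 16): red/gray (R_G_) = 3×3 = 9; red/ebony (R_gg) = 3×1 = 3; sepia/gray (rrG_) = 1×3 = 3; sepia/ebony (rrgg) = 1×1 = 1
Phenotype counts (out of 16): 9 red/gray, 3 red/ebony, 3 sepia/gray, 1 sepia/ebony
sepia/gray: 3 out of 16
Probability: 3/16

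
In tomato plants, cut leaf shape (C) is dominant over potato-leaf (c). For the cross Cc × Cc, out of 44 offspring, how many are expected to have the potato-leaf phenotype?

Punnett square for Cc × Cc:
Offspring genotypes: 1 CC, 2 Cc, 1 cc
Total offspring: 4
Count with target: 1
Probability: 1/4
Expected count = 1/4 × 44 = 11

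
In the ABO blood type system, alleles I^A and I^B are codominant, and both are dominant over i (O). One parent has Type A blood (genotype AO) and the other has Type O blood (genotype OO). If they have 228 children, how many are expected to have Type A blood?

Cross: AO × OO
Possible offspring genotypes: 2 AO, 2 OO
Blood type counts: 2 Type A, 2 Type O
Probability of Type A: 2/4 = 1/2
Expected count = 1/2 × 228 = 114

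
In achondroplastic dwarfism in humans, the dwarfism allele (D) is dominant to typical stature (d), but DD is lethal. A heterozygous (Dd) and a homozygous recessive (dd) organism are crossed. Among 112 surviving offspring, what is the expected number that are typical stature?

Cross: Dd × dd
Punnett square offspring (before lethality): 2 Dd, 2 dd
No DD offspring are produced in this cross.
typical stature: 2 out of 4 → fraction 1/2
Expected count = 1/2 × 112 = 56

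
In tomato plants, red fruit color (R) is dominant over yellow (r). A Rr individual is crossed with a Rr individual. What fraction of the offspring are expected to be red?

Punnett square for Rr × Rr:
Offspring genotypes: 1 RR, 2 Rr, 1 rr
red: 3, yellow: 1
red: 3 out of 4
Probability: 3/4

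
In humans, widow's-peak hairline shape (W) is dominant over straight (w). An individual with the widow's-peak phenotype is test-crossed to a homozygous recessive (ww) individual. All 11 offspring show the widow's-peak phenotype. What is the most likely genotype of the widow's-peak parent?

Test cross: ? × ww
All offspring are widow's-peak.
If the unknown parent were heterozygous (Ww), about half of 11 offspring would be straight; none are. The unknown parent is most likely homozygous dominant (WW).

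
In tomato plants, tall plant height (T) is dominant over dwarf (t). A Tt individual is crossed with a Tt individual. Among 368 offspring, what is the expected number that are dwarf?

Punnett square for Tt × Tt:
Offspring genotypes: 1 TT, 2 Tt, 1 tt
tall: 3, dwarf: 1
dwarf: 1 out of 4 → fraction 1/4
Expected count = 1/4 × 368 = 92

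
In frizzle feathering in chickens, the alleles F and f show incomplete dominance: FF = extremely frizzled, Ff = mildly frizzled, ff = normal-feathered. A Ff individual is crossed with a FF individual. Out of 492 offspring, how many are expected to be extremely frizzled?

Punnett square for Ff × FF:
Offspring genotypes: 2 FF, 2 Ff
Phenotype counts: 2 extremely frizzled, 2 mildly frizzled
extremely frizzled: 2 out of 4 → fraction 1/2
Expected count = 1/2 × 492 = 246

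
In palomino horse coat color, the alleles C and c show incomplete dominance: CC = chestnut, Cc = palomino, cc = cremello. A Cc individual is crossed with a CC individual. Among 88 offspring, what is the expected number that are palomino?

Punnett square for Cc × CC:
Offspring genotypes: 2 CC, 2 Cc
Phenotype counts: 2 chestnut, 2 palomino
palomino: 2 out of 4 → fraction 1/2
Expected count = 1/2 × 88 = 44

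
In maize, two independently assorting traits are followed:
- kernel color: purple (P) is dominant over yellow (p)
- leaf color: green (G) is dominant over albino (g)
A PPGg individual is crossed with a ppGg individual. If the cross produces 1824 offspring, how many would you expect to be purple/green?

Dihybrid cross PPGg × ppGg — consider each gene separately:
kernel color: PP × pp → 4 Pp → 4 P_ (out of 4)
leaf color: Gg × Gg → 1 GG, 2 Gg, 1 gg → 3 G_ : 1 gg (out of 4)
Combine (counts out of 4 × 4 = 16): purple/green (P_G_) = 4×3 = 12; purple/albino (P_gg) = 4×1 = 4
Phenotype counts (out of 16): 12 purple/green, 4 purple/albino
purple/green: 12 out of 16 → fraction 3/4
Expected count = 3/4 × 1824 = 1368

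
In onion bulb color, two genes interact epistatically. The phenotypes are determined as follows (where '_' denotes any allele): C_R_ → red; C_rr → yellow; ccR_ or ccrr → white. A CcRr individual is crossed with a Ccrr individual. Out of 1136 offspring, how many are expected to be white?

Cross: CcRr × Ccrr — consider each gene separately:
C gene: Cc × Cc → 1 CC, 2 Cc, 1 cc → 3 C_ : 1 cc (out of 4)
R gene: Rr × rr → 2 Rr, 2 rr → 2 R_ : 2 rr (out of 4)
Genotype classes (out of 4 × 4 = 16): C_R_ = 3×2 = 6; C_rr = 3×2 = 6; ccR_ = 1×2 = 2; ccrr = 1×2 = 2
Apply the phenotype rules: C_R_ (6) → red; C_rr (6) → yellow; ccR_ (2) + ccrr (2) → white
Phenotype counts (out of 16): 6 red, 6 yellow, 4 white
white: 4 out of 16 → fraction 1/4
Expected count = 1/4 × 1136 = 284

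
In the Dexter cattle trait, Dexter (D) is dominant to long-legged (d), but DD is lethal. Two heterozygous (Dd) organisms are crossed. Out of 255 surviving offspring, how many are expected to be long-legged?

Cross: Dd × Dd
Punnett square offspring (before lethality): 1 DD, 2 Dd, 1 dd
The DD genotype is lethal (embryos die); surviving offspring: 2 Dd, 1 dd
long-legged: 1 out of 3 → fraction 1/3
Expected count = 1/3 × 255 = 85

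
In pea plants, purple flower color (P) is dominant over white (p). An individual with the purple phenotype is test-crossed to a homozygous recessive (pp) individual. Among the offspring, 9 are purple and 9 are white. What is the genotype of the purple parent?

Test cross: ? × pp
Offspring: 9 purple, 9 white — approximately 1:1.
A 1:1 ratio in a test cross indicates the unknown parent is heterozygous (Pp).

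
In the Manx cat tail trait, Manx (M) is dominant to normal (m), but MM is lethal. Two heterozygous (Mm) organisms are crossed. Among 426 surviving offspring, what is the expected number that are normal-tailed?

Cross: Mm × Mm
Punnett square offspring (before lethality): 1 MM, 2 Mm, 1 mm
The MM genotype is lethal (embryos die); surviving offspring: 2 Mm, 1 mm
normal-tailed: 1 out of 3 → fraction 1/3
Expected count = 1/3 × 426 = 142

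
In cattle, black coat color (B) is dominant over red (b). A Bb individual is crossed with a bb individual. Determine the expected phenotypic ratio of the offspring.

Punnett square for Bb × bb:
Offspring genotypes: 2 Bb, 2 bb
black: 2, red: 2
Ratio: 1:1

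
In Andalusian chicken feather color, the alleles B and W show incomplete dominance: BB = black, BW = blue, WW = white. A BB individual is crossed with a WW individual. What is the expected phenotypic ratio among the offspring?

Punnett square for BB × WW:
Offspring genotypes: 4 BW
Phenotype counts: 4 blue
Ratio: all blue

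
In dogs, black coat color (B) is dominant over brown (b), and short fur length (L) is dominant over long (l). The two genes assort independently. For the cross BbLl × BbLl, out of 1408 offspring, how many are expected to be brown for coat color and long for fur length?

Dihybrid cross BbLl × BbLl — consider each gene separately:
coat color: Bb × Bb → 1 BB, 2 Bb, 1 bb → 3 B_ : 1 bb (out of 4)
fur length: Ll × Ll → 1 LL, 2 Ll, 1 ll → 3 L_ : 1 ll (out of 4)
Looking for: brown (bb) and long (ll)
P(brown) = 1/4, P(long) = 1/4
P(both) = 1/4 × 1/4 = 1/16
Expected count = 1/16 × 1408 = 88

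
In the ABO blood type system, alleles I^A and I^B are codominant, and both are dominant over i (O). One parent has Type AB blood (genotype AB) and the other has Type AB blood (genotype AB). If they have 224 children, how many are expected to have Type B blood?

Cross: AB × AB
Possible offspring genotypes: 1 AA, 2 AB, 1 BB
Blood type counts: 1 Type A, 2 Type AB, 1 Type B
Probability of Type B: 1/4
Expected count = 1/4 × 224 = 56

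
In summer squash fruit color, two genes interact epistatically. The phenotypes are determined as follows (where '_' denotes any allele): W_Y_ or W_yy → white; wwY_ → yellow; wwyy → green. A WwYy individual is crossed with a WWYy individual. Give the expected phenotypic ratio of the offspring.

Cross: WwYy × WWYy — consider each gene separately:
W gene: Ww × WW → 2 WW, 2 Ww → 4 W_ (out of 4)
Y gene: Yy × Yy → 1 YY, 2 Yy, 1 yy → 3 Y_ : 1 yy (out of 4)
Genotype classes (out of 4 × 4 = 16): W_Y_ = 4×3 = 12; W_yy = 4×1 = 4
Apply the phenotype rules: W_Y_ (12) + W_yy (4) → white
Phenotype counts (out of 16): 16 white
Ratio: all white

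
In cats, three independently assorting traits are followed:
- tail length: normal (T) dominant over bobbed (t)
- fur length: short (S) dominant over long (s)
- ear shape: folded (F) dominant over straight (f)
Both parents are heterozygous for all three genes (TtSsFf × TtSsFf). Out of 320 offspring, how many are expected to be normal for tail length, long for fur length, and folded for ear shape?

Trihybrid cross: TtSsFf × TtSsFf
Each trait segregates independently with a 3:1 phenotypic ratio, so each gene contributes 3/4 (dominant) or 1/4 (recessive).
Target: normal (tail length), long (fur length), folded (ear shape)
Probability = product of independent per-trait probabilities
= 3/4 × 1/4 × 3/4 = 9/64
Expected count = 9/64 × 320 = 45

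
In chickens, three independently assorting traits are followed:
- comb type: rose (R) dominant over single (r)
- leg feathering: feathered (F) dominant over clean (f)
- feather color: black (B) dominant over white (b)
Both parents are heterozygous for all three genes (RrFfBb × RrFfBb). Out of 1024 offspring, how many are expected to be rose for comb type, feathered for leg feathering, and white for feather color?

Trihybrid cross: RrFfBb × RrFfBb
Each trait segregates independently with a 3:1 phenotypic ratio, so each gene contributes 3/4 (dominant) or 1/4 (recessive).
Target: rose (comb type), feathered (leg feathering), white (feather color)
Probability = product of independent per-trait probabilities
= 3/4 × 3/4 × 1/4 = 9/64
Expected count = 9/64 × 1024 = 144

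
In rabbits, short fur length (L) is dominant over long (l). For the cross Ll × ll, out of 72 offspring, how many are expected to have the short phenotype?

Punnett square for Ll × ll:
Offspring genotypes: 2 Ll, 2 ll
Total offspring: 4
Count with target: 2
Probability: 2/4 = 1/2
Expected count = 1/2 × 72 = 36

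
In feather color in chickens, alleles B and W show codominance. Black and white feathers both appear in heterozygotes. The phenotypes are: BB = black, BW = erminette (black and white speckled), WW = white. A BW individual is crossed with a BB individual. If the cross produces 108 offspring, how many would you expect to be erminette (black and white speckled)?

Punnett square for BW × BB:
Offspring genotypes: 2 BB, 2 BW
Phenotype counts: 2 black, 2 erminette (black and white speckled)
erminette (black and white speckled): 2 out of 4 → fraction 1/2
Expected count = 1/2 × 108 = 54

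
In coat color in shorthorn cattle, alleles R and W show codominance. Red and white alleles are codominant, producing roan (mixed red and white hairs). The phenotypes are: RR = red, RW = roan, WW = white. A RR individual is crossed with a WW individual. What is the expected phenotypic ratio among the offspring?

Punnett square for RR × WW:
Offspring genotypes: 4 RW
Phenotype counts: 4 roan
Ratio: all roan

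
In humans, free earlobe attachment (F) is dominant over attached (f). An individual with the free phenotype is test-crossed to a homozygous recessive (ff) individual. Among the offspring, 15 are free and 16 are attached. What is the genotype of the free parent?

Test cross: ? × ff
Offspring: 15 free, 16 attached — approximately 1:1.
A 1:1 ratio in a test cross indicates the unknown parent is heterozygous (Ff).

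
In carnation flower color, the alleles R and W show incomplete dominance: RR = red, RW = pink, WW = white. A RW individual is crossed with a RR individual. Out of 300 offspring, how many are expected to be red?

Punnett square for RW × RR:
Offspring genotypes: 2 RR, 2 RW
Phenotype counts: 2 red, 2 pink
red: 2 out of 4 → fraction 1/2
Expected count = 1/2 × 300 = 150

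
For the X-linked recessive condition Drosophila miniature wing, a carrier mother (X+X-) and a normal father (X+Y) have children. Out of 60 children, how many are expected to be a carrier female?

Cross: X+X- × X+Y
Offspring: 1 X+X+, 1 X+Y, 1 X+X-, 1 X-Y
Probability of a carrier female: 1/4
Expected count = 1/4 × 60 = 15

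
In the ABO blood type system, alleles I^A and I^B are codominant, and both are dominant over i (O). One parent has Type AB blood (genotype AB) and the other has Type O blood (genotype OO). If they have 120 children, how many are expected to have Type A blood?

Cross: AB × OO
Possible offspring genotypes: 2 AO, 2 BO
Blood type counts: 2 Type A, 2 Type B
Probability of Type A: 2/4 = 1/2
Expected count = 1/2 × 120 = 60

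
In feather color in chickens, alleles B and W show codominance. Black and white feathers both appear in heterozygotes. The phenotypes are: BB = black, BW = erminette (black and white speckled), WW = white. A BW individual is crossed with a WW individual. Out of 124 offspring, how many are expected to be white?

Punnett square for BW × WW:
Offspring genotypes: 2 BW, 2 WW
Phenotype counts: 2 erminette (black and white speckled), 2 white
white: 2 out of 4 → fraction 1/2
Expected count = 1/2 × 124 = 62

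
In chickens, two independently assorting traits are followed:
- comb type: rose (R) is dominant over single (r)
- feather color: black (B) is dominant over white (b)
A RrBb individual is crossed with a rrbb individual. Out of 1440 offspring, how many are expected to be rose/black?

Dihybrid cross RrBb × rrbb — consider each gene separately:
comb type: Rr × rr → 2 Rr, 2 rr → 2 R_ : 2 rr (out of 4)
feather color: Bb × bb → 2 Bb, 2 bb → 2 B_ : 2 bb (out of 4)
Combine (counts out of 4 × 4 = 16): rose/black (R_B_) = 2×2 = 4; rose/white (R_bb) = 2×2 = 4; single/black (rrB_) = 2×2 = 4; single/white (rrbb) = 2×2 = 4
Phenotype counts (out of 16): 4 rose/black, 4 rose/white, 4 single/black, 4 single/white
rose/black: 4 out of 16 → fraction 1/4
Expected count = 1/4 × 1440 = 360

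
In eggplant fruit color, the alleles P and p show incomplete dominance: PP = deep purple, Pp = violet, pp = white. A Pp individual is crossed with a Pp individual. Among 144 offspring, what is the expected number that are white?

Punnett square for Pp × Pp:
Offspring genotypes: 1 PP, 2 Pp, 1 pp
Phenotype counts: 1 deep purple, 2 violet, 1 white
white: 1 out of 4 → fraction 1/4
Expected count = 1/4 × 144 = 36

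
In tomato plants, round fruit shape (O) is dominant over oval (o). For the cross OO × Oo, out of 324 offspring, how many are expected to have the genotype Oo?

Punnett square for OO × Oo:
Offspring genotypes: 2 OO, 2 Oo
Total offspring: 4
Count with target: 2
Probability: 2/4 = 1/2
Expected count = 1/2 × 324 = 162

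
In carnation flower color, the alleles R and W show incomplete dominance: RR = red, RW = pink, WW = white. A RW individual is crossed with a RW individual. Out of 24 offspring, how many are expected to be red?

Punnett square for RW × RW:
Offspring genotypes: 1 RR, 2 RW, 1 WW
Phenotype counts: 1 red, 2 pink, 1 white
red: 1 out of 4 → fraction 1/4
Expected count = 1/4 × 24 = 6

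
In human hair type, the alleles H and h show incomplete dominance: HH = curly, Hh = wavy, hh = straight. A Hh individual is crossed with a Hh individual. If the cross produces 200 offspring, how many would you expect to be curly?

Punnett square for Hh × Hh:
Offspring genotypes: 1 HH, 2 Hh, 1 hh
Phenotype counts: 1 curly, 2 wavy, 1 straight
curly: 1 out of 4 → fraction 1/4
Expected count = 1/4 × 200 = 50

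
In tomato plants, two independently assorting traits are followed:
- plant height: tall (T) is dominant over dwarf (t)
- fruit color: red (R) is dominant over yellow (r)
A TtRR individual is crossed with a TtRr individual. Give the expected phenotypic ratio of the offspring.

Dihybrid cross TtRR × TtRr — consider each gene separately:
plant height: Tt × Tt → 1 TT, 2 Tt, 1 tt → 3 T_ : 1 tt (out of 4)
fruit color: RR × Rr → 2 RR, 2 Rr → 4 R_ (out of 4)
Combine (counts out of 4 × 4 = 16): tall/red (T_R_) = 3×4 = 12; dwarf/red (ttR_) = 1×4 = 4
Phenotype counts (out of 16): 12 tall/red, 4 dwarf/red
Ratio: 3 tall/red : 1 dwarf/red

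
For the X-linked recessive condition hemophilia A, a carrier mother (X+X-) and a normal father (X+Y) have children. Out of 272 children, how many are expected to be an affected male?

Cross: X+X- × X+Y
Offspring: 1 X+X+, 1 X+Y, 1 X+X-, 1 X-Y
Probability of an affected male: 1/4
Expected count = 1/4 × 272 = 68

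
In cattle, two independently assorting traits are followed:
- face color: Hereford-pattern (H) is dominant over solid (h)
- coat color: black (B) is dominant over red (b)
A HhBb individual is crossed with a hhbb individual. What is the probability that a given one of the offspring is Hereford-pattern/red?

Dihybrid cross HhBb × hhbb — consider each gene separately:
face color: Hh × hh → 2 Hh, 2 hh → 2 H_ : 2 hh (out of 4)
coat color: Bb × bb → 2 Bb, 2 bb → 2 B_ : 2 bb (out of 4)
Combine (counts out of 4 × 4 = 16): Hereford-pattern/black (H_B_) = 2×2 = 4; Hereford-pattern/red (H_bb) = 2×2 = 4; solid/black (hhB_) = 2×2 = 4; solid/red (hhbb) = 2×2 = 4
Phenotype counts (out of 16): 4 Hereford-pattern/black, 4 Hereford-pattern/red, 4 solid/black, 4 solid/red
Hereford-pattern/red: 4 out of 16
Probability: 4/16 = 1/4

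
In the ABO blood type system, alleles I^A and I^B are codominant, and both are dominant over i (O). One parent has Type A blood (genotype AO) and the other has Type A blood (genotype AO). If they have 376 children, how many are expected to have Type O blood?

Cross: AO × AO
Possible offspring genotypes: 1 AA, 2 AO, 1 OO
Blood type counts: 3 Type A, 1 Type O
Probability of Type O: 1/4
Expected count = 1/4 × 376 = 94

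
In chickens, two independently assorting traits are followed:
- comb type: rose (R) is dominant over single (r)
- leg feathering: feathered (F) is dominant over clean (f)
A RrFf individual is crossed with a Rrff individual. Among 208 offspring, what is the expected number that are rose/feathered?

Dihybrid cross RrFf × Rrff — consider each gene separately:
comb type: Rr × Rr → 1 RR, 2 Rr, 1 rr → 3 R_ : 1 rr (out of 4)
leg feathering: Ff × ff → 2 Ff, 2 ff → 2 F_ : 2 ff (out of 4)
Combine (counts out of 4 × 4 = 16): rose/feathered (R_F_) = 3×2 = 6; rose/clean (R_ff) = 3×2 = 6; single/feathered (rrF_) = 1×2 = 2; single/clean (rrff) = 1×2 = 2
Phenotype counts (out of 16): 6 rose/feathered, 6 rose/clean, 2 single/feathered, 2 single/clean
rose/feathered: 6 out of 16 → fraction 3/8
Expected count = 3/8 × 208 = 78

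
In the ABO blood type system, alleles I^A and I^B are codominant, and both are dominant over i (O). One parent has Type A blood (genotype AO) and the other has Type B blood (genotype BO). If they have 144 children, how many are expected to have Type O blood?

Cross: AO × BO
Possible offspring genotypes: 1 AB, 1 AO, 1 BO, 1 OO
Blood type counts: 1 Type AB, 1 Type A, 1 Type B, 1 Type O
Probability of Type O: 1/4
Expected count = 1/4 × 144 = 36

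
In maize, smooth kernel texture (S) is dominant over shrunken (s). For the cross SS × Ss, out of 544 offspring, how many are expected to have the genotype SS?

Punnett square for SS × Ss:
Offspring genotypes: 2 SS, 2 Ss
Total offspring: 4
Count with target: 2
Probability: 2/4 = 1/2
Expected count = 1/2 × 544 = 272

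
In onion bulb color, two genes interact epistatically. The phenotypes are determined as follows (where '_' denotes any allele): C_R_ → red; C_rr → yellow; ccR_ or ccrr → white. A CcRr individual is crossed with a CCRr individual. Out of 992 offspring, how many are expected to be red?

Cross: CcRr × CCRr — consider each gene separately:
C gene: Cc × CC → 2 CC, 2 Cc → 4 C_ (out of 4)
R gene: Rr × Rr → 1 RR, 2 Rr, 1 rr → 3 R_ : 1 rr (out of 4)
Genotype classes (out of 4 × 4 = 16): C_R_ = 4×3 = 12; C_rr = 4×1 = 4
Apply the phenotype rules: C_R_ (12) → red; C_rr (4) → yellow
Phenotype counts (out of 16): 12 red, 4 yellow
red: 12 out of 16 → fraction 3/4
Expected count = 3/4 × 992 = 744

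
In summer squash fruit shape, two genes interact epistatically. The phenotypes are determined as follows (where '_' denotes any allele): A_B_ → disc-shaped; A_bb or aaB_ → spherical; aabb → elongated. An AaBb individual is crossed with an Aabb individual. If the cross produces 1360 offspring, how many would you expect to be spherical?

Cross: AaBb × Aabb — consider each gene separately:
A gene: Aa × Aa → 1 AA, 2 Aa, 1 aa → 3 A_ : 1 aa (out of 4)
B gene: Bb × bb → 2 Bb, 2 bb → 2 B_ : 2 bb (out of 4)
Genotype classes (out of 4 × 4 = 16): A_B_ = 3×2 = 6; A_bb = 3×2 = 6; aaB_ = 1×2 = 2; aabb = 1×2 = 2
Apply the phenotype rules: A_B_ (6) → disc-shaped; A_bb (6) + aaB_ (2) → spherical; aabb (2) → elongated
Phenotype counts (out of 16): 6 disc-shaped, 8 spherical, 2 elongated
spherical: 8 out of 16 → fraction 1/2
Expected count = 1/2 × 1360 = 680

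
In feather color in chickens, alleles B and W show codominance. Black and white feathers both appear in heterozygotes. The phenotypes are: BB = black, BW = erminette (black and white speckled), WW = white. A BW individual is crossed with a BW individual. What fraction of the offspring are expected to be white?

Punnett square for BW × BW:
Offspring genotypes: 1 BB, 2 BW, 1 WW
Phenotype counts: 1 black, 2 erminette (black and white speckled), 1 white
white: 1 out of 4
Probability: 1/4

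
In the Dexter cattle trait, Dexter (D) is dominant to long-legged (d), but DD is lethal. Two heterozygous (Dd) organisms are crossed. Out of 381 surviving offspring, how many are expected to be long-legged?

Cross: Dd × Dd
Punnett square offspring (before lethality): 1 DD, 2 Dd, 1 dd
The DD genotype is lethal (embryos die); surviving offspring: 2 Dd, 1 dd
long-legged: 1 out of 3 → fraction 1/3
Expected count = 1/3 × 381 = 127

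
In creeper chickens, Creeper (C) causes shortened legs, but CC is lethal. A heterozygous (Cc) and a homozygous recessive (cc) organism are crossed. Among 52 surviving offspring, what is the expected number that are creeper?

Cross: Cc × cc
Punnett square offspring (before lethality): 2 Cc, 2 cc
No CC offspring are produced in this cross.
creeper: 2 out of 4 → fraction 1/2
Expected count = 1/2 × 52 = 26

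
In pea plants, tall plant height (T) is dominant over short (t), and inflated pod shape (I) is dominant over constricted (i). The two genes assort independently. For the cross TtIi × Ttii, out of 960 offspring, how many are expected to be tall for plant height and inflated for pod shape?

Dihybrid cross TtIi × Ttii — consider each gene separately:
plant height: Tt × Tt → 1 TT, 2 Tt, 1 tt → 3 T_ : 1 tt (out of 4)
pod shape: Ii × ii → 2 Ii, 2 ii → 2 I_ : 2 ii (out of 4)
Looking for: tall (T_) and inflated (I_)
P(tall) = 3/4, P(inflated) = 2/4
P(both) = 3/4 × 2/4 = 6/16 = 3/8
Expected count = 3/8 × 960 = 360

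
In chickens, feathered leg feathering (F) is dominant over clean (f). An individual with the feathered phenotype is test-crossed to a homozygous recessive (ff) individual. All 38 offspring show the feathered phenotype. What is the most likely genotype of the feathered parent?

Test cross: ? × ff
All offspring are feathered.
If the unknown parent were heterozygous (Ff), about half of 38 offspring would be clean; none are. The unknown parent is most likely homozygous dominant (FF).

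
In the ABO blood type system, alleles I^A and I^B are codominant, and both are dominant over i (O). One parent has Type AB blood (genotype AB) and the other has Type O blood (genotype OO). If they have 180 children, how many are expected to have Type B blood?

Cross: AB × OO
Possible offspring genotypes: 2 AO, 2 BO
Blood type counts: 2 Type A, 2 Type B
Probability of Type B: 2/4 = 1/2
Expected count = 1/2 × 180 = 90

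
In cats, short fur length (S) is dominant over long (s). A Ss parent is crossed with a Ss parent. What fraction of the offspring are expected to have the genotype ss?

Punnett square for Ss × Ss:
Offspring genotypes: 1 SS, 2 Ss, 1 ss
Total offspring: 4
Count with target: 1
Probability: 1/4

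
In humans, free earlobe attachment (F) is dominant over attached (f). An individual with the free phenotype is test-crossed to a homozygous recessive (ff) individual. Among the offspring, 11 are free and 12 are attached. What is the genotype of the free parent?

Test cross: ? × ff
Offspring: 11 free, 12 attached — approximately 1:1.
A 1:1 ratio in a test cross indicates the unknown parent is heterozygous (Ff).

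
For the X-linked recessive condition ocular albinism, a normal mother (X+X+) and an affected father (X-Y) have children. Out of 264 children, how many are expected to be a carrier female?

Cross: X+X+ × X-Y
Offspring: 2 X+X-, 2 X+Y
Probability of a carrier female: 2/4 = 1/2
Expected count = 1/2 × 264 = 132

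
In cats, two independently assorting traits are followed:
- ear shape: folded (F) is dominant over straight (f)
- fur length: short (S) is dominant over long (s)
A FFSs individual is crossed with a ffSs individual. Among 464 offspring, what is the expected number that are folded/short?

Dihybrid cross FFSs × ffSs — consider each gene separately:
ear shape: FF × ff → 4 Ff → 4 F_ (out of 4)
fur length: Ss × Ss → 1 SS, 2 Ss, 1 ss → 3 S_ : 1 ss (out of 4)
Combine (counts out of 4 × 4 = 16): folded/short (F_S_) = 4×3 = 12; folded/long (F_ss) = 4×1 = 4
Phenotype counts (out of 16): 12 folded/short, 4 folded/long
folded/short: 12 out of 16 → fraction 3/4
Expected count = 3/4 × 464 = 348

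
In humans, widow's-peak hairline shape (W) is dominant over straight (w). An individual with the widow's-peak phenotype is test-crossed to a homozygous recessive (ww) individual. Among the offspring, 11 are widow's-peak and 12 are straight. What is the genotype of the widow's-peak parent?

Test cross: ? × ww
Offspring: 11 widow's-peak, 12 straight — approximately 1:1.
A 1:1 ratio in a test cross indicates the unknown parent is heterozygous (Ww).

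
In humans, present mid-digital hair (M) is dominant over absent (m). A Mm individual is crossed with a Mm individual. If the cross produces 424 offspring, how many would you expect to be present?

Punnett square for Mm × Mm:
Offspring genotypes: 1 MM, 2 Mm, 1 mm
present: 3, absent: 1
present: 3 out of 4 → fraction 3/4
Expected count = 3/4 × 424 = 318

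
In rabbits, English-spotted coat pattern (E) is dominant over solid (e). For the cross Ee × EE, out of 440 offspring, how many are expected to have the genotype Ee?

Punnett square for Ee × EE:
Offspring genotypes: 2 EE, 2 Ee
Total offspring: 4
Count with target: 2
Probability: 2/4 = 1/2
Expected count = 1/2 × 440 = 220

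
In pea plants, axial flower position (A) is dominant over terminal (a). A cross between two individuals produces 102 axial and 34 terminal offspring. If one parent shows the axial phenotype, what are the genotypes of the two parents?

Observed offspring: 102 axial, 34 terminal
The observed ratio simplifies to 3:1. Terminal (aa) offspring appear, so each parent must contribute one a allele. The parent stated to show axial carries A, so it is Aa. The other parent is then either Aa or aa: Aa × aa would give a 1:1 split, whereas Aa × Aa gives 3:1 — matching the data. So both parents are heterozygous (Aa × Aa).
Parent genotypes: Aa × Aa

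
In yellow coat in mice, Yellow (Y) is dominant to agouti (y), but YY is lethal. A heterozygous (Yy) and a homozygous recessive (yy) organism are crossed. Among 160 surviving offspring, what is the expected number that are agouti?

Cross: Yy × yy
Punnett square offspring (before lethality): 2 Yy, 2 yy
No YY offspring are produced in this cross.
agouti: 2 out of 4 → fraction 1/2
Expected count = 1/2 × 160 = 80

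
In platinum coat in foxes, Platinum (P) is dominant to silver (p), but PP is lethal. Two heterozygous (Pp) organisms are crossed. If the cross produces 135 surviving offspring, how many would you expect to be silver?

Cross: Pp × Pp
Punnett square offspring (before lethality): 1 PP, 2 Pp, 1 pp
The PP genotype is lethal (embryos die); surviving offspring: 2 Pp, 1 pp
silver: 1 out of 3 → fraction 1/3
Expected count = 1/3 × 135 = 45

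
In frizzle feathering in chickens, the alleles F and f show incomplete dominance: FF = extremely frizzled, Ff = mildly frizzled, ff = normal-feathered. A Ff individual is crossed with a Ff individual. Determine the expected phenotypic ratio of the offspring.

Punnett square for Ff × Ff:
Offspring genotypes: 1 FF, 2 Ff, 1 ff
Phenotype counts: 1 extremely frizzled, 2 mildly frizzled, 1 normal-feathered
Ratio: 1 extremely frizzled : 2 mildly frizzled : 1 normal-feathered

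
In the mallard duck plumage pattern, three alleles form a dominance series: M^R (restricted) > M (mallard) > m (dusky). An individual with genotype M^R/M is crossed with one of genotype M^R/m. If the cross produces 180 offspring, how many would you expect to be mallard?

Cross: M^R/M × M^R/m
Allele dominance: M^R > M > m
Offspring genotypes: 1 M^R/M^R, 1 M^R/m, 1 M^R/M, 1 M/m
Phenotype counts: 3 restricted, 1 mallard
mallard: 1 out of 4 → fraction 1/4
Expected count = 1/4 × 180 = 45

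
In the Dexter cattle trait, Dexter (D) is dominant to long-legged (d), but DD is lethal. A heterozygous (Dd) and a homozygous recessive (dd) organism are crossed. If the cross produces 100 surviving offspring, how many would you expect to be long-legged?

Cross: Dd × dd
Punnett square offspring (before lethality): 2 Dd, 2 dd
No DD offspring are produced in this cross.
long-legged: 2 out of 4 → fraction 1/2
Expected count = 1/2 × 100 = 50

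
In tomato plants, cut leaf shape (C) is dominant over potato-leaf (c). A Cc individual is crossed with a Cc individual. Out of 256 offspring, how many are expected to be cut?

Punnett square for Cc × Cc:
Offspring genotypes: 1 CC, 2 Cc, 1 cc
cut: 3, potato-leaf: 1
cut: 3 out of 4 → fraction 3/4
Expected count = 3/4 × 256 = 192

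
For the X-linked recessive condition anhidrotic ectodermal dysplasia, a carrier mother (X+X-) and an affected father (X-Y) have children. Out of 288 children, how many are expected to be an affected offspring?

Cross: X+X- × X-Y
Offspring: 1 X+X-, 1 X+Y, 1 X-X-, 1 X-Y
Probability of an affected offspring: 2/4 = 1/2
Expected count = 1/2 × 288 = 144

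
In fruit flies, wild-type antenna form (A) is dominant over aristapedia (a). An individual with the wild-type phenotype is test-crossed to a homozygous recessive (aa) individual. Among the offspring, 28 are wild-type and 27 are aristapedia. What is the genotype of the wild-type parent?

Test cross: ? × aa
Offspring: 28 wild-type, 27 aristapedia — approximately 1:1.
A 1:1 ratio in a test cross indicates the unknown parent is heterozygous (Aa).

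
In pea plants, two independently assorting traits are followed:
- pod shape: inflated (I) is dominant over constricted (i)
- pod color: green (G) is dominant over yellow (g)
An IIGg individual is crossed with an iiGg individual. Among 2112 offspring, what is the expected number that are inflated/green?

Dihybrid cross IIGg × iiGg — consider each gene separately:
pod shape: II × ii → 4 Ii → 4 I_ (out of 4)
pod color: Gg × Gg → 1 GG, 2 Gg, 1 gg → 3 G_ : 1 gg (out of 4)
Combine (counts out of 4 × 4 = 16): inflated/green (I_G_) = 4×3 = 12; inflated/yellow (I_gg) = 4×1 = 4
Phenotype counts (out of 16): 12 inflated/green, 4 inflated/yellow
inflated/green: 12 out of 16 → fraction 3/4
Expected count = 3/4 × 2112 = 1584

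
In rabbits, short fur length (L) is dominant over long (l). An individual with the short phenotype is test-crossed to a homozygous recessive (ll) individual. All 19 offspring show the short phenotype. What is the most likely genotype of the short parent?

Test cross: ? × ll
All offspring are short.
If the unknown parent were heterozygous (Ll), about half of 19 offspring would be long; none are. The unknown parent is most likely homozygous dominant (LL).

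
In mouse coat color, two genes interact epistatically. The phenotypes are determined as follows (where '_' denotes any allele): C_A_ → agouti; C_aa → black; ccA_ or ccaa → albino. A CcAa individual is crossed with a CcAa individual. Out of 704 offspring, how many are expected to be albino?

Cross: CcAa × CcAa — consider each gene separately:
C gene: Cc × Cc → 1 CC, 2 Cc, 1 cc → 3 C_ : 1 cc (out of 4)
A gene: Aa × Aa → 1 AA, 2 Aa, 1 aa → 3 A_ : 1 aa (out of 4)
Genotype classes (out of 4 × 4 = 16): C_A_ = 3×3 = 9; C_aa = 3×1 = 3; ccA_ = 1×3 = 3; ccaa = 1×1 = 1
Apply the phenotype rules: C_A_ (9) → agouti; C_aa (3) → black; ccA_ (3) + ccaa (1) → albino
Phenotype counts (out of 16): 9 agouti, 3 black, 4 albino
albino: 4 out of 16 → fraction 1/4
Expected count = 1/4 × 704 = 176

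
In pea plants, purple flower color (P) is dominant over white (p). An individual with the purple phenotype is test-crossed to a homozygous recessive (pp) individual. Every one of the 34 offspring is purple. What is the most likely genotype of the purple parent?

Test cross: ? × pp
All offspring are purple.
If the unknown parent were heterozygous (Pp), about half of 34 offspring would be white; none are. The unknown parent is most likely homozygous dominant (PP).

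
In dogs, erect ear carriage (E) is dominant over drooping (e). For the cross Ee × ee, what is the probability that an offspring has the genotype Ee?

Punnett square for Ee × ee:
Offspring genotypes: 2 Ee, 2 ee
Total offspring: 4
Count with target: 2
Probability: 2/4 = 1/2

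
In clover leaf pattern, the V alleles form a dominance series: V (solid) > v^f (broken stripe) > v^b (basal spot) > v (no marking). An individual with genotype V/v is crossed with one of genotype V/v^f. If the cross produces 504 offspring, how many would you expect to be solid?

Cross: V/v × V/v^f
Allele dominance: V > v^f > v^b > v
Offspring genotypes: 1 V/V, 1 V/v^f, 1 V/v, 1 v^f/v
Phenotype counts: 3 solid, 1 broken stripe
solid: 3 out of 4 → fraction 3/4
Expected count = 3/4 × 504 = 378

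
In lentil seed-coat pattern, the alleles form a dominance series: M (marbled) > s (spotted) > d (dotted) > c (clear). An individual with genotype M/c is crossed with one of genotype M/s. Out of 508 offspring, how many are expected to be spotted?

Cross: M/c × M/s
Allele dominance: M > s > d > c
Offspring genotypes: 1 M/M, 1 M/s, 1 M/c, 1 s/c
Phenotype counts: 3 marbled, 1 spotted
spotted: 1 out of 4 → fraction 1/4
Expected count = 1/4 × 508 = 127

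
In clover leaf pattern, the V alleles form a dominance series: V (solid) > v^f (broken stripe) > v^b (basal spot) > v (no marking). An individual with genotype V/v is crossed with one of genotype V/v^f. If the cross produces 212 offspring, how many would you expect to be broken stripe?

Cross: V/v × V/v^f
Allele dominance: V > v^f > v^b > v
Offspring genotypes: 1 V/V, 1 V/v^f, 1 V/v, 1 v^f/v
Phenotype counts: 3 solid, 1 broken stripe
broken stripe: 1 out of 4 → fraction 1/4
Expected count = 1/4 × 212 = 53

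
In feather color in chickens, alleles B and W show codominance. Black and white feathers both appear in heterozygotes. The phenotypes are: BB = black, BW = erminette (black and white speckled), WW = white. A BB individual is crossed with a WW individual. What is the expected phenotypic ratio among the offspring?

Punnett square for BB × WW:
Offspring genotypes: 4 BW
Phenotype counts: 4 erminette (black and white speckled)
Ratio: all erminette (black and white speckled)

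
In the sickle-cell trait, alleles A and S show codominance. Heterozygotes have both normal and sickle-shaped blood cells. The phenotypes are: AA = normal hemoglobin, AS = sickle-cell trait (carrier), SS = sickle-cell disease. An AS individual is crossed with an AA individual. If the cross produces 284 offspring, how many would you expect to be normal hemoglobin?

Punnett square for AS × AA:
Offspring genotypes: 2 AA, 2 AS
Phenotype counts: 2 normal hemoglobin, 2 sickle-cell trait (carrier)
normal hemoglobin: 2 out of 4 → fraction 1/2
Expected count = 1/2 × 284 = 142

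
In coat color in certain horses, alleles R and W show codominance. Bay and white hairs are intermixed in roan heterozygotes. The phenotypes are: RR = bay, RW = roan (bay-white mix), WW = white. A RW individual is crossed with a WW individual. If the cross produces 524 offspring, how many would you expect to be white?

Punnett square for RW × WW:
Offspring genotypes: 2 RW, 2 WW
Phenotype counts: 2 roan (bay-white mix), 2 white
white: 2 out of 4 → fraction 1/2
Expected count = 1/2 × 524 = 262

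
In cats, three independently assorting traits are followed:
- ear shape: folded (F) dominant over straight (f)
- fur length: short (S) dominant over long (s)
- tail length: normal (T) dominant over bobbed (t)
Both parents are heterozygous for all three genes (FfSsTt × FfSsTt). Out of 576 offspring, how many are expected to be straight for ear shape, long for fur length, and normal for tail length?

Trihybrid cross: FfSsTt × FfSsTt
Each trait segregates independently with a 3:1 phenotypic ratio, so each gene contributes 3/4 (dominant) or 1/4 (recessive).
Target: straight (ear shape), long (fur length), normal (tail length)
Probability = product of independent per-trait probabilities
= 1/4 × 1/4 × 3/4 = 3/64
Expected count = 3/64 × 576 = 27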